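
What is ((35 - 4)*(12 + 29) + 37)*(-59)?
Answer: -77172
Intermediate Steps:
((35 - 4)*(12 + 29) + 37)*(-59) = (31*41 + 37)*(-59) = (1271 + 37)*(-59) = 1308*(-59) = -77172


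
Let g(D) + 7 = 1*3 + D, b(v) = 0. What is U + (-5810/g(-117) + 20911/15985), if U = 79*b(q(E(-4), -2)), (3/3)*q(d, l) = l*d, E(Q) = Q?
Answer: 95403081/1934185 ≈ 49.325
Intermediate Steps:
q(d, l) = d*l (q(d, l) = l*d = d*l)
g(D) = -4 + D (g(D) = -7 + (1*3 + D) = -7 + (3 + D) = -4 + D)
U = 0 (U = 79*0 = 0)
U + (-5810/g(-117) + 20911/15985) = 0 + (-5810/(-4 - 117) + 20911/15985) = 0 + (-5810/(-121) + 20911*(1/15985)) = 0 + (-5810*(-1/121) + 20911/15985) = 0 + (5810/121 + 20911/15985) = 0 + 95403081/1934185 = 95403081/1934185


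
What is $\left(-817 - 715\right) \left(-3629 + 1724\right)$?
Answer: $2918460$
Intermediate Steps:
$\left(-817 - 715\right) \left(-3629 + 1724\right) = \left(-1532\right) \left(-1905\right) = 2918460$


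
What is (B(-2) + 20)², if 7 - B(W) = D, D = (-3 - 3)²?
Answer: 81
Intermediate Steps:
D = 36 (D = (-6)² = 36)
B(W) = -29 (B(W) = 7 - 1*36 = 7 - 36 = -29)
(B(-2) + 20)² = (-29 + 20)² = (-9)² = 81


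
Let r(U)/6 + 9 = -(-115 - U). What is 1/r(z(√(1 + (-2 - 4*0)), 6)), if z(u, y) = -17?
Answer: 1/534 ≈ 0.0018727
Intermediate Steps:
r(U) = 636 + 6*U (r(U) = -54 + 6*(-(-115 - U)) = -54 + 6*(115 + U) = -54 + (690 + 6*U) = 636 + 6*U)
1/r(z(√(1 + (-2 - 4*0)), 6)) = 1/(636 + 6*(-17)) = 1/(636 - 102) = 1/534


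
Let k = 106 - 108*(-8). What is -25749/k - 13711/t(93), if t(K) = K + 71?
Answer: -8761253/79540 ≈ -110.15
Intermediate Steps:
k = 970 (k = 106 + 864 = 970)
t(K) = 71 + K
-25749/k - 13711/t(93) = -25749/970 - 13711/(71 + 93) = -25749*1/970 - 13711/164 = -25749/970 - 13711*1/164 = -25749/970 - 13711/164 = -8761253/79540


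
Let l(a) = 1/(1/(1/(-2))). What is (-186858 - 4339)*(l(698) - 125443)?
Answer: 47968841739/2 ≈ 2.3984e+10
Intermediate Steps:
l(a) = -1/2 (l(a) = 1/(1/(-1/2)) = 1/(-2) = -1/2)
(-186858 - 4339)*(l(698) - 125443) = (-186858 - 4339)*(-1/2 - 125443) = -191197*(-250887/2) = 47968841739/2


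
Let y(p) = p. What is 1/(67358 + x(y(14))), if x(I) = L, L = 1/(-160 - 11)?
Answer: 171/11518217 ≈ 1.4846e-5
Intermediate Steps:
L = -1/171 (L = 1/(-171) = -1/171 ≈ -0.0058480)
x(I) = -1/171
1/(67358 + x(y(14))) = 1/(67358 - 1/171) = 1/(11518217/171) = 171/11518217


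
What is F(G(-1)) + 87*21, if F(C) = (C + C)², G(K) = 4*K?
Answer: 1891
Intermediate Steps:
F(C) = 4*C² (F(C) = (2*C)² = 4*C²)
F(G(-1)) + 87*21 = 4*(4*(-1))² + 87*21 = 4*(-4)² + 1827 = 4*16 + 1827 = 64 + 1827 = 1891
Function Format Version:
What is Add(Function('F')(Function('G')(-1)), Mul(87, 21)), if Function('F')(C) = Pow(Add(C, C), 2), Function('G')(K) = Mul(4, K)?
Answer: 1891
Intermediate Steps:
Function('F')(C) = Mul(4, Pow(C, 2)) (Function('F')(C) = Pow(Mul(2, C), 2) = Mul(4, Pow(C, 2)))
Add(Function('F')(Function('G')(-1)), Mul(87, 21)) = Add(Mul(4, Pow(Mul(4, -1), 2)), Mul(87, 21)) = Add(Mul(4, Pow(-4, 2)), 1827) = Add(Mul(4, 16), 1827) = Add(64, 1827) = 1891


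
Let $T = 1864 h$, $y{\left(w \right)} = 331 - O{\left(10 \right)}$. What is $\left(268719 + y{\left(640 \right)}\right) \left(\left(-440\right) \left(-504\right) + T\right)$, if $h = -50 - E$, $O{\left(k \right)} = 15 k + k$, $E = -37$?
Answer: $53113303920$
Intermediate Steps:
$O{\left(k \right)} = 16 k$
$y{\left(w \right)} = 171$ ($y{\left(w \right)} = 331 - 16 \cdot 10 = 331 - 160 = 171$)
$h = -13$ ($h = -50 - -37 = -50 + 37 = -13$)
$T = -24232$ ($T = 1864 \left(-13\right) = -24232$)
$\left(268719 + y{\left(640 \right)}\right) \left(\left(-440\right) \left(-504\right) + T\right) = \left(268719 + 171\right) \left(\left(-440\right) \left(-504\right) - 24232\right) = 268890 \left(221760 - 24232\right) = 268890 \cdot 197528 = 53113303920$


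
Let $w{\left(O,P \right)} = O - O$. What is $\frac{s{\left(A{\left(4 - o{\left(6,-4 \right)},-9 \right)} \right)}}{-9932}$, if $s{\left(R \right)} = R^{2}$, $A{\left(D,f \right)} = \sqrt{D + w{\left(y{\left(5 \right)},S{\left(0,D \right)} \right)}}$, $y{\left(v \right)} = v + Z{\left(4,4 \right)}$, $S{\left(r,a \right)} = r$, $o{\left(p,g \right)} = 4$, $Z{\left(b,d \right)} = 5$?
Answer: $0$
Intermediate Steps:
$y{\left(v \right)} = 5 + v$ ($y{\left(v \right)} = v + 5 = 5 + v$)
$w{\left(O,P \right)} = 0$
$A{\left(D,f \right)} = \sqrt{D}$ ($A{\left(D,f \right)} = \sqrt{D + 0} = \sqrt{D}$)
$\frac{s{\left(A{\left(4 - o{\left(6,-4 \right)},-9 \right)} \right)}}{-9932} = \frac{\left(\sqrt{4 - 4}\right)^{2}}{-9932} = \left(\sqrt{4 - 4}\right)^{2} \left(- \frac{1}{9932}\right) = \left(\sqrt{0}\right)^{2} \left(- \frac{1}{9932}\right) = 0^{2} \left(- \frac{1}{9932}\right) = 0 \left(- \frac{1}{9932}\right) = 0$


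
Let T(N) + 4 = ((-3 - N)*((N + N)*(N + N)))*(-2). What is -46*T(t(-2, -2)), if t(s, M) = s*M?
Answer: -41032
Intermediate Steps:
t(s, M) = M*s
T(N) = -4 - 8*N²*(-3 - N) (T(N) = -4 + ((-3 - N)*((N + N)*(N + N)))*(-2) = -4 + ((-3 - N)*((2*N)*(2*N)))*(-2) = -4 + ((-3 - N)*(4*N²))*(-2) = -4 + (4*N²*(-3 - N))*(-2) = -4 - 8*N²*(-3 - N))
-46*T(t(-2, -2)) = -46*(-4 + 8*(-2*(-2))³ + 24*(-2*(-2))²) = -46*(-4 + 8*4³ + 24*4²) = -46*(-4 + 8*64 + 24*16) = -46*(-4 + 512 + 384) = -46*892 = -41032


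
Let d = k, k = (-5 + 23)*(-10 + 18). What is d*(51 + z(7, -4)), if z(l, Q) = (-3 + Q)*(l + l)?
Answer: -6768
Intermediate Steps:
z(l, Q) = 2*l*(-3 + Q) (z(l, Q) = (-3 + Q)*(2*l) = 2*l*(-3 + Q))
k = 144 (k = 18*8 = 144)
d = 144
d*(51 + z(7, -4)) = 144*(51 + 2*7*(-3 - 4)) = 144*(51 + 2*7*(-7)) = 144*(51 - 98) = 144*(-47) = -6768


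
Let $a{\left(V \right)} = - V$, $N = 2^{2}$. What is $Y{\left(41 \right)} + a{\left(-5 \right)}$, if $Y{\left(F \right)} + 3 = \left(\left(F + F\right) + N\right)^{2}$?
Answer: $7398$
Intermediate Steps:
$N = 4$
$Y{\left(F \right)} = -3 + \left(4 + 2 F\right)^{2}$ ($Y{\left(F \right)} = -3 + \left(\left(F + F\right) + 4\right)^{2} = -3 + \left(2 F + 4\right)^{2} = -3 + \left(4 + 2 F\right)^{2}$)
$Y{\left(41 \right)} + a{\left(-5 \right)} = \left(-3 + 4 \left(2 + 41\right)^{2}\right) - -5 = \left(-3 + 4 \cdot 43^{2}\right) + 5 = \left(-3 + 4 \cdot 1849\right) + 5 = \left(-3 + 7396\right) + 5 = 7393 + 5 = 7398$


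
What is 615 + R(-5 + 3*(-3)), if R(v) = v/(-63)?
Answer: 5537/9 ≈ 615.22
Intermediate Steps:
R(v) = -v/63 (R(v) = v*(-1/63) = -v/63)
615 + R(-5 + 3*(-3)) = 615 - (-5 + 3*(-3))/63 = 615 - (-5 - 9)/63 = 615 - 1/63*(-14) = 615 + 2/9 = 5537/9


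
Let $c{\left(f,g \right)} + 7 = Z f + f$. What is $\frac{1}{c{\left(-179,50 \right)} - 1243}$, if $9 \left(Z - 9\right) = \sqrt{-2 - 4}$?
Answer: $- \frac{41040}{124793641} + \frac{537 i \sqrt{6}}{249587282} \approx -0.00032886 + 5.2702 \cdot 10^{-6} i$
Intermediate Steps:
$Z = 9 + \frac{i \sqrt{6}}{9}$ ($Z = 9 + \frac{\sqrt{-2 - 4}}{9} = 9 + \frac{\sqrt{-6}}{9} = 9 + \frac{i \sqrt{6}}{9} \approx 9.0 + 0.27217 i$)
$c{\left(f,g \right)} = -7 + f + f \left(9 + \frac{i \sqrt{6}}{9}\right)$ ($c{\left(f,g \right)} = -7 + \left(\left(9 + \frac{i \sqrt{6}}{9}\right) f + f\right) = -7 + \left(f \left(9 + \frac{i \sqrt{6}}{9}\right) + f\right) = -7 + \left(f + f \left(9 + \frac{i \sqrt{6}}{9}\right)\right) = -7 + f + f \left(9 + \frac{i \sqrt{6}}{9}\right)$)
$\frac{1}{c{\left(-179,50 \right)} - 1243} = \frac{1}{\left(-7 + 10 \left(-179\right) + \frac{1}{9} i \left(-179\right) \sqrt{6}\right) - 1243} = \frac{1}{\left(-7 - 1790 - \frac{179 i \sqrt{6}}{9}\right) - 1243} = \frac{1}{\left(-1797 - \frac{179 i \sqrt{6}}{9}\right) - 1243} = \frac{1}{-3040 - \frac{179 i \sqrt{6}}{9}}$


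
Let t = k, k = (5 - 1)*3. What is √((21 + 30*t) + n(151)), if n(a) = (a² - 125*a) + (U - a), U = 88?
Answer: 2*√1061 ≈ 65.146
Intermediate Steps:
k = 12 (k = 4*3 = 12)
t = 12
n(a) = 88 + a² - 126*a (n(a) = (a² - 125*a) + (88 - a) = 88 + a² - 126*a)
√((21 + 30*t) + n(151)) = √((21 + 30*12) + (88 + 151² - 126*151)) = √((21 + 360) + (88 + 22801 - 19026)) = √(381 + 3863) = √4244 = 2*√1061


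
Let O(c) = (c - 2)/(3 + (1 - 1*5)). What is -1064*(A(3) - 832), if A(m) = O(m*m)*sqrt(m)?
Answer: 885248 + 7448*sqrt(3) ≈ 8.9815e+5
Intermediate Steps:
O(c) = 2 - c (O(c) = (-2 + c)/(3 + (1 - 5)) = (-2 + c)/(3 - 4) = (-2 + c)/(-1) = (-2 + c)*(-1) = 2 - c)
A(m) = sqrt(m)*(2 - m**2) (A(m) = (2 - m*m)*sqrt(m) = (2 - m**2)*sqrt(m) = sqrt(m)*(2 - m**2))
-1064*(A(3) - 832) = -1064*(sqrt(3)*(2 - 1*3**2) - 832) = -1064*(sqrt(3)*(2 - 1*9) - 832) = -1064*(sqrt(3)*(2 - 9) - 832) = -1064*(sqrt(3)*(-7) - 832) = -1064*(-7*sqrt(3) - 832) = -1064*(-832 - 7*sqrt(3)) = 885248 + 7448*sqrt(3)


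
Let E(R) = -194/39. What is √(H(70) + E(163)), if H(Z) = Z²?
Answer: √7445334/39 ≈ 69.964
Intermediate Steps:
E(R) = -194/39 (E(R) = -194*1/39 = -194/39)
√(H(70) + E(163)) = √(70² - 194/39) = √(4900 - 194/39) = √(190906/39) = √7445334/39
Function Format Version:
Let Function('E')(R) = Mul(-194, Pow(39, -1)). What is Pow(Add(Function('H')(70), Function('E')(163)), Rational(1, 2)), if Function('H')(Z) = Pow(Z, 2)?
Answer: Mul(Rational(1, 39), Pow(7445334, Rational(1, 2))) ≈ 69.964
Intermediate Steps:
Function('E')(R) = Rational(-194, 39) (Function('E')(R) = Mul(-194, Rational(1, 39)) = Rational(-194, 39))
Pow(Add(Function('H')(70), Function('E')(163)), Rational(1, 2)) = Pow(Add(Pow(70, 2), Rational(-194, 39)), Rational(1, 2)) = Pow(Add(4900, Rational(-194, 39)), Rational(1, 2)) = Pow(Rational(190906, 39), Rational(1, 2)) = Mul(Rational(1, 39), Pow(7445334, Rational(1, 2)))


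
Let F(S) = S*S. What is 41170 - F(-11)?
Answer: 41049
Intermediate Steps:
F(S) = S**2
41170 - F(-11) = 41170 - 1*(-11)**2 = 41170 - 1*121 = 41170 - 121 = 41049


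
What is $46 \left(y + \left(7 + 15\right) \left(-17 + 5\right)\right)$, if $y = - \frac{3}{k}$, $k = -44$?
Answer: $- \frac{267099}{22} \approx -12141.0$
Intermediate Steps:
$y = \frac{3}{44}$ ($y = - \frac{3}{-44} = \left(-3\right) \left(- \frac{1}{44}\right) = \frac{3}{44} \approx 0.068182$)
$46 \left(y + \left(7 + 15\right) \left(-17 + 5\right)\right) = 46 \left(\frac{3}{44} + \left(7 + 15\right) \left(-17 + 5\right)\right) = 46 \left(\frac{3}{44} + 22 \left(-12\right)\right) = 46 \left(\frac{3}{44} - 264\right) = 46 \left(- \frac{11613}{44}\right) = - \frac{267099}{22}$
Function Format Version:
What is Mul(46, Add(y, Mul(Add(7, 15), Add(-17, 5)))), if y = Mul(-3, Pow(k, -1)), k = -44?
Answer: Rational(-267099, 22) ≈ -12141.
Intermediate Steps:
y = Rational(3, 44) (y = Mul(-3, Pow(-44, -1)) = Mul(-3, Rational(-1, 44)) = Rational(3, 44) ≈ 0.068182)
Mul(46, Add(y, Mul(Add(7, 15), Add(-17, 5)))) = Mul(46, Add(Rational(3, 44), Mul(Add(7, 15), Add(-17, 5)))) = Mul(46, Add(Rational(3, 44), Mul(22, -12))) = Mul(46, Add(Rational(3, 44), -264)) = Mul(46, Rational(-11613, 44)) = Rational(-267099, 22)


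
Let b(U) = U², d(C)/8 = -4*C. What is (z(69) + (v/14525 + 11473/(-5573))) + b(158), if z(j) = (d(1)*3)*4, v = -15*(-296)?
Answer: 397911127459/16189565 ≈ 24578.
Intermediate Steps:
v = 4440
d(C) = -32*C (d(C) = 8*(-4*C) = -32*C)
z(j) = -384 (z(j) = (-32*1*3)*4 = -32*3*4 = -96*4 = -384)
(z(69) + (v/14525 + 11473/(-5573))) + b(158) = (-384 + (4440/14525 + 11473/(-5573))) + 158² = (-384 + (4440*(1/14525) + 11473*(-1/5573))) + 24964 = (-384 + (888/2905 - 11473/5573)) + 24964 = (-384 - 28380241/16189565) + 24964 = -6245173201/16189565 + 24964 = 397911127459/16189565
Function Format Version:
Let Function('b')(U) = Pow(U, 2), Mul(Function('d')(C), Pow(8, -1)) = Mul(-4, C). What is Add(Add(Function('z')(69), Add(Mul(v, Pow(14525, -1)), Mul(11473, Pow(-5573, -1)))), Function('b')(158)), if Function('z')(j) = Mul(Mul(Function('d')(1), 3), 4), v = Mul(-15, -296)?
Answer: Rational(397911127459, 16189565) ≈ 24578.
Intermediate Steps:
v = 4440
Function('d')(C) = Mul(-32, C) (Function('d')(C) = Mul(8, Mul(-4, C)) = Mul(-32, C))
Function('z')(j) = -384 (Function('z')(j) = Mul(Mul(Mul(-32, 1), 3), 4) = Mul(Mul(-32, 3), 4) = Mul(-96, 4) = -384)
Add(Add(Function('z')(69), Add(Mul(v, Pow(14525, -1)), Mul(11473, Pow(-5573, -1)))), Function('b')(158)) = Add(Add(-384, Add(Mul(4440, Pow(14525, -1)), Mul(11473, Pow(-5573, -1)))), Pow(158, 2)) = Add(Add(-384, Add(Mul(4440, Rational(1, 14525)), Mul(11473, Rational(-1, 5573)))), 24964) = Add(Add(-384, Add(Rational(888, 2905), Rational(-11473, 5573))), 24964) = Add(Add(-384, Rational(-28380241, 16189565)), 24964) = Add(Rational(-6245173201, 16189565), 24964) = Rational(397911127459, 16189565)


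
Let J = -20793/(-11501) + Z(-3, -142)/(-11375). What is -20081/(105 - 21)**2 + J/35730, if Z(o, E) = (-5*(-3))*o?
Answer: -21284283409703/7478939286000 ≈ -2.8459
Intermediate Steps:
Z(o, E) = 15*o
J = 6772512/3737825 (J = -20793/(-11501) + (15*(-3))/(-11375) = -20793*(-1/11501) - 45*(-1/11375) = 20793/11501 + 9/2275 = 6772512/3737825 ≈ 1.8119)
-20081/(105 - 21)**2 + J/35730 = -20081/(105 - 21)**2 + (6772512/3737825)/35730 = -20081/(84**2) + (6772512/3737825)*(1/35730) = -20081/7056 + 1128752/22258747875 = -21284283409703/7478939286000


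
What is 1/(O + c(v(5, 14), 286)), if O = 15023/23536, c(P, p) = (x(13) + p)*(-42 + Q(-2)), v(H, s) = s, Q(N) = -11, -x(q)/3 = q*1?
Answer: -23536/308094753 ≈ -7.6392e-5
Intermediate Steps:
x(q) = -3*q
c(P, p) = 2067 - 53*p (c(P, p) = (-3*13 + p)*(-42 - 11) = (-39 + p)*(-53) = 2067 - 53*p)
O = 15023/23536 (O = 15023*(1/23536) = 15023/23536 ≈ 0.63830)
1/(O + c(v(5, 14), 286)) = 1/(15023/23536 + (2067 - 53*286)) = 1/(15023/23536 + (2067 - 15158)) = 1/(15023/23536 - 13091) = 1/(-308094753/23536) = -23536/308094753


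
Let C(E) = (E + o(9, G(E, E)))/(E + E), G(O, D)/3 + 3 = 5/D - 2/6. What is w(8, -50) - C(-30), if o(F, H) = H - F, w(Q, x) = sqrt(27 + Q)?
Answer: -33/40 + sqrt(35) ≈ 5.0911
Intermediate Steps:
G(O, D) = -10 + 15/D (G(O, D) = -9 + 3*(5/D - 2/6) = -9 + 3*(5/D - 2*1/6) = -9 + 3*(5/D - 1/3) = -9 + 3*(-1/3 + 5/D) = -9 + (-1 + 15/D) = -10 + 15/D)
C(E) = (-19 + E + 15/E)/(2*E) (C(E) = (E + ((-10 + 15/E) - 1*9))/(E + E) = (E + ((-10 + 15/E) - 9))/((2*E)) = (E + (-19 + 15/E))*(1/(2*E)) = (-19 + E + 15/E)*(1/(2*E)) = (-19 + E + 15/E)/(2*E))
w(8, -50) - C(-30) = sqrt(27 + 8) - (15 - 30*(-19 - 30))/(2*(-30)**2) = sqrt(35) - (15 - 30*(-49))/(2*900) = sqrt(35) - (15 + 1470)/(2*900) = sqrt(35) - 1485/(2*900) = sqrt(35) - 1*33/40 = sqrt(35) - 33/40 = -33/40 + sqrt(35)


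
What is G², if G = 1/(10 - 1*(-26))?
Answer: 1/1296 ≈ 0.00077160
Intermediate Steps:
G = 1/36 (G = 1/(10 + 26) = 1/36 ≈ 0.027778)
G² = (1/36)² = 1/1296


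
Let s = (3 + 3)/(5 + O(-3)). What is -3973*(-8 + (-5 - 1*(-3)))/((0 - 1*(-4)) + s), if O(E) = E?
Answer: 39730/7 ≈ 5675.7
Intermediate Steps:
s = 3 (s = (3 + 3)/(5 - 3) = 6/2 = 6*(½) = 3)
-3973*(-8 + (-5 - 1*(-3)))/((0 - 1*(-4)) + s) = -3973*(-8 + (-5 - 1*(-3)))/((0 - 1*(-4)) + 3) = -3973*(-8 + (-5 + 3))/((0 + 4) + 3) = -3973*(-8 - 2)/(4 + 3) = -(-39730)/7 = -3973*(-10/7) = 39730/7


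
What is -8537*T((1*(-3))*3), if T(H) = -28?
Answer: 239036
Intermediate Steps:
-8537*T((1*(-3))*3) = -8537*(-28) = 239036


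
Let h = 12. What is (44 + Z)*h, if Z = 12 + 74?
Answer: 1560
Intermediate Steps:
Z = 86
(44 + Z)*h = (44 + 86)*12 = 130*12 = 1560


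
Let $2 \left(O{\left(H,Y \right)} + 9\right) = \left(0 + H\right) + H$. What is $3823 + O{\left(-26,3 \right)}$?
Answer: $3788$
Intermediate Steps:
$O{\left(H,Y \right)} = -9 + H$ ($O{\left(H,Y \right)} = -9 + \frac{\left(0 + H\right) + H}{2} = -9 + \frac{H + H}{2} = -9 + \frac{2 H}{2} = -9 + H$)
$3823 + O{\left(-26,3 \right)} = 3823 - 35 = 3788$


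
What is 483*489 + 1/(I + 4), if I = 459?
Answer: 109354582/463 ≈ 2.3619e+5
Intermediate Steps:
483*489 + 1/(I + 4) = 483*489 + 1/(459 + 4) = 236187 + 1/463 = 109354582/463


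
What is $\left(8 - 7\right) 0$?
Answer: $0$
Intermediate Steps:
$\left(8 - 7\right) 0 = 1 \cdot 0 = 0$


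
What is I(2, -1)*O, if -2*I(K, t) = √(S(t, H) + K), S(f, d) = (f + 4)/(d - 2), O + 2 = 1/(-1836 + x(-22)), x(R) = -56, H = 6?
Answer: 3785*√11/7568 ≈ 1.6588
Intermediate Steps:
O = -3785/1892 (O = -2 + 1/(-1836 - 56) = -2 + 1/(-1892) = -2 - 1/1892 = -3785/1892 ≈ -2.0005)
S(f, d) = (4 + f)/(-2 + d)
I(K, t) = -√(1 + K + t/4)/2 (I(K, t) = -√((4 + t)/(-2 + 6) + K)/2 = -√((4 + t)/4 + K)/2 = -√((1 + t/4) + K)/2 = -√(1 + K + t/4)/2)
I(2, -1)*O = -√(4 - 1 + 4*2)/4*(-3785/1892) = -√(4 - 1 + 8)/4*(-3785/1892) = -√11/4*(-3785/1892) = 3785*√11/7568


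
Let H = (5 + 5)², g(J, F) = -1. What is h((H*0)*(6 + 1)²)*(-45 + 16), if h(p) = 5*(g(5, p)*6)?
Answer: 870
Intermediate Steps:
H = 100 (H = 10² = 100)
h(p) = -30 (h(p) = 5*(-1*6) = 5*(-6) = -30)
h((H*0)*(6 + 1)²)*(-45 + 16) = -30*(-45 + 16) = -30*(-29) = 870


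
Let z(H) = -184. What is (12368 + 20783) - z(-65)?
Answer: 33335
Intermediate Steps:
(12368 + 20783) - z(-65) = (12368 + 20783) - 1*(-184) = 33151 + 184 = 33335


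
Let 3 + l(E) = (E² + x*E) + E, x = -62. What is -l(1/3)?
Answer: 209/9 ≈ 23.222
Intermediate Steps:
l(E) = -3 + E² - 61*E (l(E) = -3 + ((E² - 62*E) + E) = -3 + (E² - 61*E) = -3 + E² - 61*E)
-l(1/3) = -(-3 + (1/3)² - 61/3) = -(-3 + (⅓)² - 61*⅓) = -(-3 + ⅑ - 61/3) = -1*(-209/9) = 209/9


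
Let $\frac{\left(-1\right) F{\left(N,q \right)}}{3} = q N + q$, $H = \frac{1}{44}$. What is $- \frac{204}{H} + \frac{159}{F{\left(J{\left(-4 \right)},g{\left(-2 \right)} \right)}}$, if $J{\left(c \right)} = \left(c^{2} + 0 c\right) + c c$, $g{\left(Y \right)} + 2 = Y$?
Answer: $- \frac{1184779}{132} \approx -8975.6$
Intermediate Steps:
$g{\left(Y \right)} = -2 + Y$
$J{\left(c \right)} = 2 c^{2}$ ($J{\left(c \right)} = \left(c^{2} + 0\right) + c^{2} = c^{2} + c^{2} = 2 c^{2}$)
$H = \frac{1}{44} \approx 0.022727$
$F{\left(N,q \right)} = - 3 q - 3 N q$ ($F{\left(N,q \right)} = - 3 \left(q N + q\right) = - 3 \left(N q + q\right) = - 3 \left(q + N q\right) = - 3 q - 3 N q$)
$- \frac{204}{H} + \frac{159}{F{\left(J{\left(-4 \right)},g{\left(-2 \right)} \right)}} = - 204 \frac{1}{\frac{1}{44}} + \frac{159}{\left(-3\right) \left(-2 - 2\right) \left(1 + 2 \left(-4\right)^{2}\right)} = \left(-204\right) 44 + \frac{159}{\left(-3\right) \left(-4\right) \left(1 + 2 \cdot 16\right)} = -8976 + \frac{159}{\left(-3\right) \left(-4\right) \left(1 + 32\right)} = -8976 + \frac{159}{\left(-3\right) \left(-4\right) 33} = -8976 + \frac{159}{396} = -8976 + 159 \cdot \frac{1}{396} = -8976 + \frac{53}{132} = - \frac{1184779}{132}$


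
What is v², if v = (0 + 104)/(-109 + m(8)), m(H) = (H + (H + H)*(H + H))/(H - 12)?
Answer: 10816/30625 ≈ 0.35318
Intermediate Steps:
m(H) = (H + 4*H²)/(-12 + H) (m(H) = (H + (2*H)*(2*H))/(-12 + H) = (H + 4*H²)/(-12 + H))
v = -104/175 (v = (0 + 104)/(-109 + 8*(1 + 4*8)/(-12 + 8)) = 104/(-109 + 8*(1 + 32)/(-4)) = 104/(-109 + 8*(-¼)*33) = 104/(-109 - 66) = 104/(-175) = 104*(-1/175) = -104/175 ≈ -0.59429)
v² = (-104/175)² = 10816/30625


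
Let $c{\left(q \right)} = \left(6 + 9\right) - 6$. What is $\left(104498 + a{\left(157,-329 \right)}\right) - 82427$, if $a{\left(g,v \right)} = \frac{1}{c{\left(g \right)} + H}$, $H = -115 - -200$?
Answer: $\frac{2074675}{94} \approx 22071.0$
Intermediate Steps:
$c{\left(q \right)} = 9$ ($c{\left(q \right)} = 15 - 6 = 9$)
$H = 85$ ($H = -115 + 200 = 85$)
$a{\left(g,v \right)} = \frac{1}{94}$ ($a{\left(g,v \right)} = \frac{1}{9 + 85} = \frac{1}{94}$)
$\left(104498 + a{\left(157,-329 \right)}\right) - 82427 = \left(104498 + \frac{1}{94}\right) - 82427 = \frac{9822813}{94} - 82427 = \frac{2074675}{94}$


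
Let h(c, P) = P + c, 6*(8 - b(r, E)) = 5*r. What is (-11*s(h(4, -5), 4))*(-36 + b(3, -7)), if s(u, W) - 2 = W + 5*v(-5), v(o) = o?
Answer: -12749/2 ≈ -6374.5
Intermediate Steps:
b(r, E) = 8 - 5*r/6
s(u, W) = -23 + W (s(u, W) = 2 + (W + 5*(-5)) = 2 + (W - 25) = 2 + (-25 + W) = -23 + W)
(-11*s(h(4, -5), 4))*(-36 + b(3, -7)) = (-11*(-23 + 4))*(-36 + (8 - 5/6*3)) = (-11*(-19))*(-36 + (8 - 5/2)) = 209*(-36 + 11/2) = 209*(-61/2) = -12749/2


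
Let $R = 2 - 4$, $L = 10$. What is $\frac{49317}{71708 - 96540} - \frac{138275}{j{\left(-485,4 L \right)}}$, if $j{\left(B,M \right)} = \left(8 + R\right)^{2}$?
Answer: $- \frac{858855053}{223488} \approx -3843.0$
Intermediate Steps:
$R = -2$
$j{\left(B,M \right)} = 36$ ($j{\left(B,M \right)} = \left(8 - 2\right)^{2} = 6^{2} = 36$)
$\frac{49317}{71708 - 96540} - \frac{138275}{j{\left(-485,4 L \right)}} = \frac{49317}{71708 - 96540} - \frac{138275}{36} = \frac{49317}{-24832} - \frac{138275}{36} = 49317 \left(- \frac{1}{24832}\right) - \frac{138275}{36} = - \frac{49317}{24832} - \frac{138275}{36} = - \frac{858855053}{223488}$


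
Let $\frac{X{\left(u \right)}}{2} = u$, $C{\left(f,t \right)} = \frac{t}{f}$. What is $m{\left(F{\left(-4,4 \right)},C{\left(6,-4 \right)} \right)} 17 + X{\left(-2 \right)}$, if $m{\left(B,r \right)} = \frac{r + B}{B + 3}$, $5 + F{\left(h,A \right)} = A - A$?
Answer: $\frac{265}{6} \approx 44.167$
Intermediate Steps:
$F{\left(h,A \right)} = -5$ ($F{\left(h,A \right)} = -5 + \left(A - A\right) = -5 + 0 = -5$)
$X{\left(u \right)} = 2 u$
$m{\left(B,r \right)} = \frac{B + r}{3 + B}$
$m{\left(F{\left(-4,4 \right)},C{\left(6,-4 \right)} \right)} 17 + X{\left(-2 \right)} = \frac{-5 - \frac{4}{6}}{3 - 5} \cdot 17 + 2 \left(-2\right) = \frac{-5 - \frac{2}{3}}{-2} \cdot 17 - 4 = - \frac{-5 - \frac{2}{3}}{2} \cdot 17 - 4 = \left(- \frac{1}{2}\right) \left(- \frac{17}{3}\right) 17 - 4 = \frac{17}{6} \cdot 17 - 4 = \frac{289}{6} - 4 = \frac{265}{6}$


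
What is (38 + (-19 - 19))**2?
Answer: 0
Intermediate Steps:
(38 + (-19 - 19))**2 = (38 - 38)**2 = 0**2 = 0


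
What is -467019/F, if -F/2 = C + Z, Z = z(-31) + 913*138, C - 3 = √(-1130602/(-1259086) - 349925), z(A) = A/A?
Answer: 378004982804667/203969952512554 - 9531*I*√138683455886698882/407939905025108 ≈ 1.8532 - 0.0087007*I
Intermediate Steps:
z(A) = 1
C = 3 + I*√138683455886698882/629543 (C = 3 + √(-1130602/(-1259086) - 349925) = 3 + √(-1130602*(-1/1259086) - 349925) = 3 + √(565301/629543 - 349925) = 3 + √(-220292268974/629543) = 3 + I*√138683455886698882/629543 ≈ 3.0 + 591.54*I)
Z = 125995 (Z = 1 + 913*138 = 1 + 125994 = 125995)
F = -251996 - 2*I*√138683455886698882/629543 (F = -2*((3 + I*√138683455886698882/629543) + 125995) = -2*(125998 + I*√138683455886698882/629543) = -251996 - 2*I*√138683455886698882/629543 ≈ -2.52e+5 - 1183.1*I)
-467019/F = -467019/(-251996 - 2*I*√138683455886698882/629543)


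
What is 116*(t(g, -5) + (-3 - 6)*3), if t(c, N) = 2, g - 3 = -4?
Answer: -2900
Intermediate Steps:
g = -1 (g = 3 - 4 = -1)
116*(t(g, -5) + (-3 - 6)*3) = 116*(2 + (-3 - 6)*3) = 116*(2 - 9*3) = 116*(2 - 27) = 116*(-25) = -2900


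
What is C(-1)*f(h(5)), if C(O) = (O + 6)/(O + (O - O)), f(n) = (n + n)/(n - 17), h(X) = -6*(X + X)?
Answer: -600/77 ≈ -7.7922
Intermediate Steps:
h(X) = -12*X
f(n) = 2*n/(-17 + n) (f(n) = (2*n)/(-17 + n) = 2*n/(-17 + n))
C(O) = (6 + O)/O (C(O) = (6 + O)/(O + 0) = (6 + O)/O)
C(-1)*f(h(5)) = ((6 - 1)/(-1))*(2*(-12*5)/(-17 - 12*5)) = (-1*5)*(2*(-60)/(-17 - 60)) = -10*(-60)/(-77) = -10*(-60)*(-1)/77 = -5*120/77 = -600/77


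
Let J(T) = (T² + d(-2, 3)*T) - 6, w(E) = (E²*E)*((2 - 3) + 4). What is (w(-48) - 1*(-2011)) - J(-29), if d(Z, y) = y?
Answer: -330513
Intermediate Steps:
w(E) = 3*E³ (w(E) = E³*(-1 + 4) = E³*3 = 3*E³)
J(T) = -6 + T² + 3*T (J(T) = (T² + 3*T) - 6 = -6 + T² + 3*T)
(w(-48) - 1*(-2011)) - J(-29) = (3*(-48)³ - 1*(-2011)) - (-6 + (-29)² + 3*(-29)) = (3*(-110592) + 2011) - (-6 + 841 - 87) = (-331776 + 2011) - 1*748 = -329765 - 748 = -330513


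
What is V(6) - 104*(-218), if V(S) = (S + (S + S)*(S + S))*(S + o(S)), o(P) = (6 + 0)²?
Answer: 28972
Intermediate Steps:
o(P) = 36 (o(P) = 6² = 36)
V(S) = (36 + S)*(S + 4*S²) (V(S) = (S + (S + S)*(S + S))*(S + 36) = (S + (2*S)*(2*S))*(36 + S) = (S + 4*S²)*(36 + S) = (36 + S)*(S + 4*S²))
V(6) - 104*(-218) = 6*(36 + 4*6² + 145*6) - 104*(-218) = 6*(36 + 4*36 + 870) + 22672 = 6*(36 + 144 + 870) + 22672 = 6*1050 + 22672 = 6300 + 22672 = 28972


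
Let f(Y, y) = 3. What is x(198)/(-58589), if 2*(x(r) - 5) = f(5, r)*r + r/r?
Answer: -605/117178 ≈ -0.0051631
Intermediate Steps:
x(r) = 11/2 + 3*r/2 (x(r) = 5 + (3*r + r/r)/2 = 5 + (3*r + 1)/2 = 5 + (1 + 3*r)/2 = 5 + (½ + 3*r/2) = 11/2 + 3*r/2)
x(198)/(-58589) = (11/2 + (3/2)*198)/(-58589) = (11/2 + 297)*(-1/58589) = (605/2)*(-1/58589) = -605/117178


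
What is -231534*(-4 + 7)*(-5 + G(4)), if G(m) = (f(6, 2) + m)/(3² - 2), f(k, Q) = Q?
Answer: 20143458/7 ≈ 2.8776e+6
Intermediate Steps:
G(m) = 2/7 + m/7 (G(m) = (2 + m)/(3² - 2) = (2 + m)/(9 - 2) = (2 + m)/7 = (2 + m)*(⅐) = 2/7 + m/7)
-231534*(-4 + 7)*(-5 + G(4)) = -231534*(-4 + 7)*(-5 + (2/7 + (⅐)*4)) = -694602*(-5 + (2/7 + 4/7)) = -694602*(-5 + 6/7) = -694602*(-29)/7 = -231534*(-87/7) = 20143458/7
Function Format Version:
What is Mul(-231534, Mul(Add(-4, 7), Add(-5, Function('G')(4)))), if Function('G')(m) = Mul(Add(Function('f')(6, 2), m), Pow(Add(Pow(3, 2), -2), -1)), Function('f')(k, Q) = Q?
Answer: Rational(20143458, 7) ≈ 2.8776e+6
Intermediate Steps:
Function('G')(m) = Add(Rational(2, 7), Mul(Rational(1, 7), m)) (Function('G')(m) = Mul(Add(2, m), Pow(Add(Pow(3, 2), -2), -1)) = Mul(Add(2, m), Pow(Add(9, -2), -1)) = Mul(Add(2, m), Pow(7, -1)) = Mul(Add(2, m), Rational(1, 7)) = Add(Rational(2, 7), Mul(Rational(1, 7), m)))
Mul(-231534, Mul(Add(-4, 7), Add(-5, Function('G')(4)))) = Mul(-231534, Mul(Add(-4, 7), Add(-5, Add(Rational(2, 7), Mul(Rational(1, 7), 4))))) = Mul(-231534, Mul(3, Add(-5, Add(Rational(2, 7), Rational(4, 7))))) = Mul(-231534, Mul(3, Add(-5, Rational(6, 7)))) = Mul(-231534, Mul(3, Rational(-29, 7))) = Mul(-231534, Rational(-87, 7)) = Rational(20143458, 7)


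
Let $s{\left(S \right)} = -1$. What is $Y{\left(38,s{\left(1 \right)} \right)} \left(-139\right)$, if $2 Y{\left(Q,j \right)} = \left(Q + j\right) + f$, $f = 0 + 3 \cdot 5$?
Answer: $-3614$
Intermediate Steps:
$f = 15$ ($f = 0 + 15 = 15$)
$Y{\left(Q,j \right)} = \frac{15}{2} + \frac{Q}{2} + \frac{j}{2}$ ($Y{\left(Q,j \right)} = \frac{\left(Q + j\right) + 15}{2} = \frac{15 + Q + j}{2} = \frac{15}{2} + \frac{Q}{2} + \frac{j}{2}$)
$Y{\left(38,s{\left(1 \right)} \right)} \left(-139\right) = \left(\frac{15}{2} + \frac{1}{2} \cdot 38 + \frac{1}{2} \left(-1\right)\right) \left(-139\right) = \left(\frac{15}{2} + 19 - \frac{1}{2}\right) \left(-139\right) = 26 \left(-139\right) = -3614$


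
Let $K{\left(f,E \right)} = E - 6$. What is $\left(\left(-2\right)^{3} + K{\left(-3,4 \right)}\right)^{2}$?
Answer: $100$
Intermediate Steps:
$K{\left(f,E \right)} = -6 + E$
$\left(\left(-2\right)^{3} + K{\left(-3,4 \right)}\right)^{2} = \left(\left(-2\right)^{3} + \left(-6 + 4\right)\right)^{2} = \left(-8 - 2\right)^{2} = \left(-10\right)^{2} = 100$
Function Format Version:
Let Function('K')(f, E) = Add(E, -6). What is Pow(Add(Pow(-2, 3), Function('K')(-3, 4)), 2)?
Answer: 100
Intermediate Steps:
Function('K')(f, E) = Add(-6, E)
Pow(Add(Pow(-2, 3), Function('K')(-3, 4)), 2) = Pow(Add(Pow(-2, 3), Add(-6, 4)), 2) = Pow(Add(-8, -2), 2) = Pow(-10, 2) = 100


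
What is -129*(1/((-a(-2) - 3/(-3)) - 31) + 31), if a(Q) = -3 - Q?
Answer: -115842/29 ≈ -3994.6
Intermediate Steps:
-129*(1/((-a(-2) - 3/(-3)) - 31) + 31) = -129*(1/((-(-3 - 1*(-2)) - 3/(-3)) - 31) + 31) = -129*(1/((-(-3 + 2) - 3*(-1/3)) - 31) + 31) = -129*(1/((-1*(-1) + 1) - 31) + 31) = -129*(1/((1 + 1) - 31) + 31) = -129*(1/(2 - 31) + 31) = -129*(1/(-29) + 31) = -129*(-1/29 + 31) = -129*898/29 = -115842/29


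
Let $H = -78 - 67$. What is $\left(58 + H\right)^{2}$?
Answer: $7569$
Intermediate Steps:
$H = -145$ ($H = -78 - 67 = -145$)
$\left(58 + H\right)^{2} = \left(58 - 145\right)^{2} = \left(-87\right)^{2} = 7569$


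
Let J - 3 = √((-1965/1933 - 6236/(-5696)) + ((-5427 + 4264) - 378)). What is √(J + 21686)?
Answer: √(2567693853136964 + 172037*I*√729699904788745)/344074 ≈ 147.27 + 0.13327*I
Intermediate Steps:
J = 3 + I*√729699904788745/688148 (J = 3 + √((-1965/1933 - 6236/(-5696)) + ((-5427 + 4264) - 378)) = 3 + √((-1965*1/1933 - 6236*(-1/5696)) + (-1163 - 378)) = 3 + √((-1965/1933 + 1559/1424) - 1541) = 3 + √(215387/2752592 - 1541) = 3 + √(-4241528885/2752592) = 3 + I*√729699904788745/688148 ≈ 3.0 + 39.255*I)
√(J + 21686) = √((3 + I*√729699904788745/688148) + 21686) = √(21689 + I*√729699904788745/688148)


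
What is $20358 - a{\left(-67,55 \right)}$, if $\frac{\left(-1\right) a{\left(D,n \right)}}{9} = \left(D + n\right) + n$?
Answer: $20745$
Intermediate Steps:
$a{\left(D,n \right)} = - 18 n - 9 D$ ($a{\left(D,n \right)} = - 9 \left(\left(D + n\right) + n\right) = - 9 \left(D + 2 n\right) = - 18 n - 9 D$)
$20358 - a{\left(-67,55 \right)} = 20358 - \left(\left(-18\right) 55 - -603\right) = 20358 - \left(-990 + 603\right) = 20358 - -387 = 20358 + 387 = 20745$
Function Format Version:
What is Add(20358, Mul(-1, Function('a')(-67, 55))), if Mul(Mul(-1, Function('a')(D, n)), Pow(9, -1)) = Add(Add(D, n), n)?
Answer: 20745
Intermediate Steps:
Function('a')(D, n) = Add(Mul(-18, n), Mul(-9, D)) (Function('a')(D, n) = Mul(-9, Add(Add(D, n), n)) = Mul(-9, Add(D, Mul(2, n))) = Add(Mul(-18, n), Mul(-9, D)))
Add(20358, Mul(-1, Function('a')(-67, 55))) = Add(20358, Mul(-1, Add(Mul(-18, 55), Mul(-9, -67)))) = Add(20358, Mul(-1, Add(-990, 603))) = Add(20358, Mul(-1, -387)) = Add(20358, 387) = 20745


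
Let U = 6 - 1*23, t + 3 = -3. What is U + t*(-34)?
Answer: 187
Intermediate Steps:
t = -6 (t = -3 - 3 = -6)
U = -17 (U = 6 - 23 = -17)
U + t*(-34) = -17 - 6*(-34) = -17 + 204 = 187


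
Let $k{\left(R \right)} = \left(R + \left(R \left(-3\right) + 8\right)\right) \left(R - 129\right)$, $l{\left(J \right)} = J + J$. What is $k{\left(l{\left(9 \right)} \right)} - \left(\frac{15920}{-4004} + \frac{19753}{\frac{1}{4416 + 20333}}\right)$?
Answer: $- \frac{489352748909}{1001} \approx -4.8886 \cdot 10^{8}$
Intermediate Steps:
$l{\left(J \right)} = 2 J$
$k{\left(R \right)} = \left(-129 + R\right) \left(8 - 2 R\right)$ ($k{\left(R \right)} = \left(R - \left(-8 + 3 R\right)\right) \left(-129 + R\right) = \left(8 - 2 R\right) \left(-129 + R\right) = \left(-129 + R\right) \left(8 - 2 R\right)$)
$k{\left(l{\left(9 \right)} \right)} - \left(\frac{15920}{-4004} + \frac{19753}{\frac{1}{4416 + 20333}}\right) = \left(-1032 - 2 \left(2 \cdot 9\right)^{2} + 266 \cdot 2 \cdot 9\right) - \left(\frac{15920}{-4004} + \frac{19753}{\frac{1}{4416 + 20333}}\right) = \left(-1032 - 2 \cdot 18^{2} + 266 \cdot 18\right) - \left(15920 \left(- \frac{1}{4004}\right) + \frac{19753}{\frac{1}{24749}}\right) = \left(-1032 - 648 + 4788\right) - \left(- \frac{3980}{1001} + 19753 \frac{1}{\frac{1}{24749}}\right) = \left(-1032 - 648 + 4788\right) - \left(- \frac{3980}{1001} + 19753 \cdot 24749\right) = 3108 - \left(- \frac{3980}{1001} + 488866997\right) = 3108 - \frac{489355860017}{1001} = - \frac{489352748909}{1001}$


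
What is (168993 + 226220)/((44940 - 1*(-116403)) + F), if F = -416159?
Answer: -395213/254816 ≈ -1.5510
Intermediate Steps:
(168993 + 226220)/((44940 - 1*(-116403)) + F) = (168993 + 226220)/((44940 - 1*(-116403)) - 416159) = 395213/((44940 + 116403) - 416159) = 395213/(161343 - 416159) = 395213/(-254816) = 395213*(-1/254816) = -395213/254816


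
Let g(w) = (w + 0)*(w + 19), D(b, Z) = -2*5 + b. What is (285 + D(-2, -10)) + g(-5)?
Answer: 203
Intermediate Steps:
D(b, Z) = -10 + b
g(w) = w*(19 + w)
(285 + D(-2, -10)) + g(-5) = (285 + (-10 - 2)) - 5*(19 - 5) = (285 - 12) - 5*14 = 273 - 70 = 203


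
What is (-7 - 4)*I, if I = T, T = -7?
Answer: 77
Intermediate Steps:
I = -7
(-7 - 4)*I = (-7 - 4)*(-7) = -11*(-7) = 77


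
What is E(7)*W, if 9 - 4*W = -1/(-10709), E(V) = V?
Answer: 168665/10709 ≈ 15.750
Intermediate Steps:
W = 24095/10709 (W = 9/4 - (-1)/(4*(-10709)) = 9/4 - (-1)*(-1)/(4*10709) = 9/4 - ¼*1/10709 = 9/4 - 1/42836 = 24095/10709 ≈ 2.2500)
E(7)*W = 7*(24095/10709) = 168665/10709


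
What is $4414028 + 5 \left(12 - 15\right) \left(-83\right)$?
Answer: $4415273$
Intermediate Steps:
$4414028 + 5 \left(12 - 15\right) \left(-83\right) = 4414028 + 5 \left(-3\right) \left(-83\right) = 4414028 - -1245 = 4414028 + 1245 = 4415273$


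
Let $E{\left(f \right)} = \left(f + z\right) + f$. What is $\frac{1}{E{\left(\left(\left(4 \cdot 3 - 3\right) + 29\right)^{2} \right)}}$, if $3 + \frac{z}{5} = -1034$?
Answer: $- \frac{1}{2297} \approx -0.00043535$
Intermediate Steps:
$z = -5185$ ($z = -15 + 5 \left(-1034\right) = -15 - 5170 = -5185$)
$E{\left(f \right)} = -5185 + 2 f$ ($E{\left(f \right)} = \left(f - 5185\right) + f = \left(-5185 + f\right) + f = -5185 + 2 f$)
$\frac{1}{E{\left(\left(\left(4 \cdot 3 - 3\right) + 29\right)^{2} \right)}} = \frac{1}{-5185 + 2 \left(\left(4 \cdot 3 - 3\right) + 29\right)^{2}} = \frac{1}{-5185 + 2 \left(\left(12 - 3\right) + 29\right)^{2}} = \frac{1}{-5185 + 2 \left(9 + 29\right)^{2}} = \frac{1}{-5185 + 2 \cdot 38^{2}} = \frac{1}{-5185 + 2 \cdot 1444} = \frac{1}{-5185 + 2888} = \frac{1}{-2297} = - \frac{1}{2297}$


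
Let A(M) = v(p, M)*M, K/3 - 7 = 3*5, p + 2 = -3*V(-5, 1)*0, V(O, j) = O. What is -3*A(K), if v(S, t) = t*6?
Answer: -78408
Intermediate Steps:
p = -2 (p = -2 - 3*(-5)*0 = -2 + 15*0 = -2 + 0 = -2)
v(S, t) = 6*t
K = 66 (K = 21 + 3*(3*5) = 21 + 3*15 = 21 + 45 = 66)
A(M) = 6*M**2 (A(M) = (6*M)*M = 6*M**2)
-3*A(K) = -18*66**2 = -18*4356 = -3*26136 = -78408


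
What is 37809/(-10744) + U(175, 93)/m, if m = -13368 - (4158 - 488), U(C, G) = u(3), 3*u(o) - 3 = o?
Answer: -322105615/91528136 ≈ -3.5192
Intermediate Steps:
u(o) = 1 + o/3
U(C, G) = 2 (U(C, G) = 1 + (⅓)*3 = 1 + 1 = 2)
m = -17038 (m = -13368 - 1*3670 = -13368 - 3670 = -17038)
37809/(-10744) + U(175, 93)/m = 37809/(-10744) + 2/(-17038) = 37809*(-1/10744) + 2*(-1/17038) = -37809/10744 - 1/8519 = -322105615/91528136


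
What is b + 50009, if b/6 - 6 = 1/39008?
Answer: 976077683/19504 ≈ 50045.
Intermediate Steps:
b = 702147/19504 (b = 36 + 6/39008 = 36 + 6*(1/39008) = 36 + 3/19504 = 702147/19504 ≈ 36.000)
b + 50009 = 702147/19504 + 50009 = 976077683/19504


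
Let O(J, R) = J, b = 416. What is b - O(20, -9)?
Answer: 396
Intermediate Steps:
b - O(20, -9) = 416 - 1*20 = 416 - 20 = 396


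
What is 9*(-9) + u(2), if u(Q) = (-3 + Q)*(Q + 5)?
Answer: -88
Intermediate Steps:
u(Q) = (-3 + Q)*(5 + Q)
9*(-9) + u(2) = 9*(-9) + (-15 + 2**2 + 2*2) = -81 + (-15 + 4 + 4) = -81 - 7 = -88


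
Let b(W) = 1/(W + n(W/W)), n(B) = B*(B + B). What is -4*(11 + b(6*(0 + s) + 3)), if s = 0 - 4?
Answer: -832/19 ≈ -43.789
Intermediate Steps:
s = -4
n(B) = 2*B² (n(B) = B*(2*B) = 2*B²)
b(W) = 1/(2 + W) (b(W) = 1/(W + 2*(W/W)²) = 1/(W + 2*1²) = 1/(W + 2*1) = 1/(W + 2) = 1/(2 + W))
-4*(11 + b(6*(0 + s) + 3)) = -4*(11 + 1/(2 + (6*(0 - 4) + 3))) = -4*(11 + 1/(2 + (6*(-4) + 3))) = -4*(11 + 1/(2 + (-24 + 3))) = -4*(11 + 1/(2 - 21)) = -4*(11 + 1/(-19)) = -4*(11 - 1/19) = -4*208/19 = -832/19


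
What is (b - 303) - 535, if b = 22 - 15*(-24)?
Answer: -456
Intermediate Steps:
b = 382 (b = 22 + 360 = 382)
(b - 303) - 535 = (382 - 303) - 535 = 79 - 535 = -456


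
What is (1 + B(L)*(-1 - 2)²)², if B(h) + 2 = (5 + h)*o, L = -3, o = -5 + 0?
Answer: 11449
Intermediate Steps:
o = -5
B(h) = -27 - 5*h (B(h) = -2 + (5 + h)*(-5) = -2 + (-25 - 5*h) = -27 - 5*h)
(1 + B(L)*(-1 - 2)²)² = (1 + (-27 - 5*(-3))*(-1 - 2)²)² = (1 + (-27 + 15)*(-3)²)² = (1 - 12*9)² = (1 - 108)² = (-107)² = 11449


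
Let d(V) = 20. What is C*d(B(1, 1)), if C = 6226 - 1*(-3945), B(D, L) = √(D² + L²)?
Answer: 203420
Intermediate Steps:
C = 10171 (C = 6226 + 3945 = 10171)
C*d(B(1, 1)) = 10171*20 = 203420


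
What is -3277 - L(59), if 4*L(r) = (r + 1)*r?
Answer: -4162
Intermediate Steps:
L(r) = r*(1 + r)/4 (L(r) = ((r + 1)*r)/4 = ((1 + r)*r)/4 = (r*(1 + r))/4 = r*(1 + r)/4)
-3277 - L(59) = -3277 - 59*(1 + 59)/4 = -3277 - 59*60/4 = -3277 - 1*885 = -3277 - 885 = -4162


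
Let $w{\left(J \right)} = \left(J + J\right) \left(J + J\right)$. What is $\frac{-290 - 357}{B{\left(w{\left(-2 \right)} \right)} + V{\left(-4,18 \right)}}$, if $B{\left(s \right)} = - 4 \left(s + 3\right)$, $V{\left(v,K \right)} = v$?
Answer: $\frac{647}{80} \approx 8.0875$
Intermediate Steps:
$w{\left(J \right)} = 4 J^{2}$ ($w{\left(J \right)} = 2 J 2 J = 4 J^{2}$)
$B{\left(s \right)} = -12 - 4 s$ ($B{\left(s \right)} = - 4 \left(3 + s\right) = -12 - 4 s$)
$\frac{-290 - 357}{B{\left(w{\left(-2 \right)} \right)} + V{\left(-4,18 \right)}} = \frac{-290 - 357}{\left(-12 - 4 \cdot 4 \left(-2\right)^{2}\right) - 4} = - \frac{647}{\left(-12 - 4 \cdot 4 \cdot 4\right) - 4} = - \frac{647}{\left(-12 - 64\right) - 4} = - \frac{647}{-76 - 4} = - \frac{647}{-80} = \left(-647\right) \left(- \frac{1}{80}\right) = \frac{647}{80}$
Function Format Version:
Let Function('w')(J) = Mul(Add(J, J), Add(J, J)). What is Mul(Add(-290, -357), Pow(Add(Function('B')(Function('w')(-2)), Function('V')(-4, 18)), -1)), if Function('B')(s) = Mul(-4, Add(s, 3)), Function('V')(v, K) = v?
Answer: Rational(647, 80) ≈ 8.0875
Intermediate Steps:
Function('w')(J) = Mul(4, Pow(J, 2)) (Function('w')(J) = Mul(Mul(2, J), Mul(2, J)) = Mul(4, Pow(J, 2)))
Function('B')(s) = Add(-12, Mul(-4, s)) (Function('B')(s) = Mul(-4, Add(3, s)) = Add(-12, Mul(-4, s)))
Mul(Add(-290, -357), Pow(Add(Function('B')(Function('w')(-2)), Function('V')(-4, 18)), -1)) = Mul(Add(-290, -357), Pow(Add(Add(-12, Mul(-4, Mul(4, Pow(-2, 2)))), -4), -1)) = Mul(-647, Pow(Add(Add(-12, Mul(-4, Mul(4, 4))), -4), -1)) = Mul(-647, Pow(Add(Add(-12, Mul(-4, 16)), -4), -1)) = Mul(-647, Pow(Add(Add(-12, -64), -4), -1)) = Mul(-647, Pow(Add(-76, -4), -1)) = Mul(-647, Pow(-80, -1)) = Mul(-647, Rational(-1, 80)) = Rational(647, 80)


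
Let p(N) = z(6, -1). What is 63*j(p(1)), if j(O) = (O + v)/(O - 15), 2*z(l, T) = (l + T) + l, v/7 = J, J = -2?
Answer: 1071/19 ≈ 56.368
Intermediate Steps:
v = -14 (v = 7*(-2) = -14)
z(l, T) = l + T/2 (z(l, T) = ((l + T) + l)/2 = ((T + l) + l)/2 = (T + 2*l)/2 = l + T/2)
p(N) = 11/2 (p(N) = 6 + (½)*(-1) = 6 - ½ = 11/2)
j(O) = (-14 + O)/(-15 + O) (j(O) = (O - 14)/(O - 15) = (-14 + O)/(-15 + O))
63*j(p(1)) = 63*((-14 + 11/2)/(-15 + 11/2)) = 63*(-17/2/(-19/2)) = 63*(-2/19*(-17/2)) = 63*(17/19) = 1071/19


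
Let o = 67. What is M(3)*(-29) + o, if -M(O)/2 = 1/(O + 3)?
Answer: 230/3 ≈ 76.667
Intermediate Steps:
M(O) = -2/(3 + O) (M(O) = -2/(O + 3) = -2/(3 + O))
M(3)*(-29) + o = -2/(3 + 3)*(-29) + 67 = -2/6*(-29) + 67 = -2*⅙*(-29) + 67 = -⅓*(-29) + 67 = 29/3 + 67 = 230/3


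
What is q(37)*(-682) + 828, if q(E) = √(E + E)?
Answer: 828 - 682*√74 ≈ -5038.8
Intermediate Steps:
q(E) = √2*√E (q(E) = √(2*E) = √2*√E)
q(37)*(-682) + 828 = (√2*√37)*(-682) + 828 = √74*(-682) + 828 = -682*√74 + 828 = 828 - 682*√74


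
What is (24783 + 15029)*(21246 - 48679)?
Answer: -1092162596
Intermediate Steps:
(24783 + 15029)*(21246 - 48679) = 39812*(-27433) = -1092162596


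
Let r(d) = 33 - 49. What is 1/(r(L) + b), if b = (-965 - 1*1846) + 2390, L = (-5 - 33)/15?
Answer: -1/437 ≈ -0.0022883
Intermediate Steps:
L = -38/15 (L = -38*1/15 = -38/15 ≈ -2.5333)
r(d) = -16
b = -421 (b = (-965 - 1846) + 2390 = -2811 + 2390 = -421)
1/(r(L) + b) = 1/(-16 - 421) = 1/(-437) = -1/437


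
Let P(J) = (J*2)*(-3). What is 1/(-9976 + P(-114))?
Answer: -1/9292 ≈ -0.00010762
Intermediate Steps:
P(J) = -6*J (P(J) = (2*J)*(-3) = -6*J)
1/(-9976 + P(-114)) = 1/(-9976 - 6*(-114)) = 1/(-9976 + 684) = 1/(-9292) = -1/9292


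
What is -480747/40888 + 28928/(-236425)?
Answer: -114843417539/9666945400 ≈ -11.880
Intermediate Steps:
-480747/40888 + 28928/(-236425) = -480747*1/40888 + 28928*(-1/236425) = -480747/40888 - 28928/236425 = -114843417539/9666945400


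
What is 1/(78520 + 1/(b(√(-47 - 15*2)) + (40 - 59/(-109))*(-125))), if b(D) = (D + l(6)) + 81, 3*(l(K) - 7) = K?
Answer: 23114536478608655/1814953399656711388281 + 11881*I*√77/1814953399656711388281 ≈ 1.2736e-5 + 5.7442e-17*I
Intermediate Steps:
l(K) = 7 + K/3
b(D) = 90 + D (b(D) = (D + (7 + (⅓)*6)) + 81 = (D + (7 + 2)) + 81 = (D + 9) + 81 = (9 + D) + 81 = 90 + D)
1/(78520 + 1/(b(√(-47 - 15*2)) + (40 - 59/(-109))*(-125))) = 1/(78520 + 1/((90 + √(-47 - 15*2)) + (40 - 59/(-109))*(-125))) = 1/(78520 + 1/((90 + √(-47 - 30)) + (40 - 59*(-1/109))*(-125))) = 1/(78520 + 1/((90 + √(-77)) + (40 + 59/109)*(-125))) = 1/(78520 + 1/((90 + I*√77) + (4419/109)*(-125))) = 1/(78520 + 1/((90 + I*√77) - 552375/109)) = 1/(78520 + 1/(-542565/109 + I*√77))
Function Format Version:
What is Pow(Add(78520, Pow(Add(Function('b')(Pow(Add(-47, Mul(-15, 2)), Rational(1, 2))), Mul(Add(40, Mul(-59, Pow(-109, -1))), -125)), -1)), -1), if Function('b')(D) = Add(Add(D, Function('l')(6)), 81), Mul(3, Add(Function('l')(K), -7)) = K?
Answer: Add(Rational(23114536478608655, 1814953399656711388281), Mul(Rational(11881, 1814953399656711388281), I, Pow(77, Rational(1, 2)))) ≈ Add(1.2736e-5, Mul(5.7442e-17, I))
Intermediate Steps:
Function('l')(K) = Add(7, Mul(Rational(1, 3), K))
Function('b')(D) = Add(90, D) (Function('b')(D) = Add(Add(D, Add(7, Mul(Rational(1, 3), 6))), 81) = Add(Add(D, Add(7, 2)), 81) = Add(Add(D, 9), 81) = Add(Add(9, D), 81) = Add(90, D))
Pow(Add(78520, Pow(Add(Function('b')(Pow(Add(-47, Mul(-15, 2)), Rational(1, 2))), Mul(Add(40, Mul(-59, Pow(-109, -1))), -125)), -1)), -1) = Pow(Add(78520, Pow(Add(Add(90, Pow(Add(-47, Mul(-15, 2)), Rational(1, 2))), Mul(Add(40, Mul(-59, Pow(-109, -1))), -125)), -1)), -1) = Pow(Add(78520, Pow(Add(Add(90, Pow(Add(-47, -30), Rational(1, 2))), Mul(Add(40, Mul(-59, Rational(-1, 109))), -125)), -1)), -1) = Pow(Add(78520, Pow(Add(Add(90, Pow(-77, Rational(1, 2))), Mul(Add(40, Rational(59, 109)), -125)), -1)), -1) = Pow(Add(78520, Pow(Add(Add(90, Mul(I, Pow(77, Rational(1, 2)))), Mul(Rational(4419, 109), -125)), -1)), -1) = Pow(Add(78520, Pow(Add(Add(90, Mul(I, Pow(77, Rational(1, 2)))), Rational(-552375, 109)), -1)), -1) = Pow(Add(78520, Pow(Add(Rational(-542565, 109), Mul(I, Pow(77, Rational(1, 2)))), -1)), -1)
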